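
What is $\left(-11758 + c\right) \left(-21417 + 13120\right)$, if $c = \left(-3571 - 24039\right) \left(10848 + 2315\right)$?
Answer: $3015479833836$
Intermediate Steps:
$c = -363430430$ ($c = \left(-27610\right) 13163 = -363430430$)
$\left(-11758 + c\right) \left(-21417 + 13120\right) = \left(-11758 - 363430430\right) \left(-21417 + 13120\right) = \left(-363442188\right) \left(-8297\right) = 3015479833836$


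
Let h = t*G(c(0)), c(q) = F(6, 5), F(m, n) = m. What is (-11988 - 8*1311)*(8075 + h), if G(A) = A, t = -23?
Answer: -178392012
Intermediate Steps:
c(q) = 6
h = -138 (h = -23*6 = -138)
(-11988 - 8*1311)*(8075 + h) = (-11988 - 8*1311)*(8075 - 138) = (-11988 - 10488)*7937 = -22476*7937 = -178392012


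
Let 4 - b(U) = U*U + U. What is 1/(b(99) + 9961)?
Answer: 1/65 ≈ 0.015385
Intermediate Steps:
b(U) = 4 - U - U**2 (b(U) = 4 - (U*U + U) = 4 - (U**2 + U) = 4 - (U + U**2) = 4 + (-U - U**2) = 4 - U - U**2)
1/(b(99) + 9961) = 1/((4 - 1*99 - 1*99**2) + 9961) = 1/((4 - 99 - 1*9801) + 9961) = 1/((4 - 99 - 9801) + 9961) = 1/(-9896 + 9961) = 1/65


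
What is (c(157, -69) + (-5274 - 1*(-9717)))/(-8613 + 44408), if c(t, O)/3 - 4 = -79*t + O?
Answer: -32961/35795 ≈ -0.92083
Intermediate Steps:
c(t, O) = 12 - 237*t + 3*O (c(t, O) = 12 + 3*(-79*t + O) = 12 + 3*(O - 79*t) = 12 + (-237*t + 3*O) = 12 - 237*t + 3*O)
(c(157, -69) + (-5274 - 1*(-9717)))/(-8613 + 44408) = ((12 - 237*157 + 3*(-69)) + (-5274 - 1*(-9717)))/(-8613 + 44408) = ((12 - 37209 - 207) + (-5274 + 9717))/35795 = (-37404 + 4443)*(1/35795) = -32961*1/35795 = -32961/35795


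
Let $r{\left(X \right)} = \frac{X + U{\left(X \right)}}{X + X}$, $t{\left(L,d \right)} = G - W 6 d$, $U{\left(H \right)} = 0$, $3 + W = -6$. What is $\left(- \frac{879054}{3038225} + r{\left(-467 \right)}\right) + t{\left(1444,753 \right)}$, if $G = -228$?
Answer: $\frac{245696459417}{6076450} \approx 40434.0$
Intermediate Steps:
$W = -9$ ($W = -3 - 6 = -9$)
$t{\left(L,d \right)} = -228 + 54 d$ ($t{\left(L,d \right)} = -228 - \left(-9\right) 6 d = -228 - - 54 d = -228 + 54 d$)
$r{\left(X \right)} = \frac{1}{2}$ ($r{\left(X \right)} = \frac{X + 0}{X + X} = \frac{X}{2 X} = X \frac{1}{2 X} = \frac{1}{2}$)
$\left(- \frac{879054}{3038225} + r{\left(-467 \right)}\right) + t{\left(1444,753 \right)} = \left(- \frac{879054}{3038225} + \frac{1}{2}\right) + \left(-228 + 54 \cdot 753\right) = \left(\left(-879054\right) \frac{1}{3038225} + \frac{1}{2}\right) + \left(-228 + 40662\right) = \left(- \frac{879054}{3038225} + \frac{1}{2}\right) + 40434 = \frac{1280117}{6076450} + 40434 = \frac{245696459417}{6076450}$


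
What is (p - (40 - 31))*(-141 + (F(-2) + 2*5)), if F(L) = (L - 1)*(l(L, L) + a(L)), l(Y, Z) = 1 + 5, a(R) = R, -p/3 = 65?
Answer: 29172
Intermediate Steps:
p = -195 (p = -3*65 = -195)
l(Y, Z) = 6
F(L) = (-1 + L)*(6 + L) (F(L) = (L - 1)*(6 + L) = (-1 + L)*(6 + L))
(p - (40 - 31))*(-141 + (F(-2) + 2*5)) = (-195 - (40 - 31))*(-141 + ((-6 + (-2)² + 5*(-2)) + 2*5)) = (-195 - 1*9)*(-141 + ((-6 + 4 - 10) + 10)) = (-195 - 9)*(-141 + (-12 + 10)) = -204*(-141 - 2) = -204*(-143) = 29172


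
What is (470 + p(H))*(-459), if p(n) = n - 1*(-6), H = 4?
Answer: -220320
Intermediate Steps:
p(n) = 6 + n (p(n) = n + 6 = 6 + n)
(470 + p(H))*(-459) = (470 + (6 + 4))*(-459) = (470 + 10)*(-459) = 480*(-459) = -220320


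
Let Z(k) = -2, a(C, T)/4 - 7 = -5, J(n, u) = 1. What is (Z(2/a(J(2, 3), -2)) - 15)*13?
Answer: -221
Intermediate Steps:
a(C, T) = 8 (a(C, T) = 28 + 4*(-5) = 28 - 20 = 8)
(Z(2/a(J(2, 3), -2)) - 15)*13 = (-2 - 15)*13 = -17*13 = -221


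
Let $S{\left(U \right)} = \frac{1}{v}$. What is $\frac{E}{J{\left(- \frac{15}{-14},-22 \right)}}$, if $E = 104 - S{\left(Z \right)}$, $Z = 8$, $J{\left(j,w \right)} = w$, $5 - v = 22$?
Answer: $- \frac{1769}{374} \approx -4.7299$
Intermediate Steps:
$v = -17$ ($v = 5 - 22 = -17$)
$S{\left(U \right)} = - \frac{1}{17}$ ($S{\left(U \right)} = \frac{1}{-17} = - \frac{1}{17}$)
$E = \frac{1769}{17}$ ($E = 104 - - \frac{1}{17} = 104 + \frac{1}{17} = \frac{1769}{17} \approx 104.06$)
$\frac{E}{J{\left(- \frac{15}{-14},-22 \right)}} = \frac{1769}{17 \left(-22\right)} = \frac{1769}{17} \left(- \frac{1}{22}\right) = - \frac{1769}{374}$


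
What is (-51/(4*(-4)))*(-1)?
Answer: -51/16 ≈ -3.1875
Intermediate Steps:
(-51/(4*(-4)))*(-1) = (-51/(-16))*(-1) = -1/16*(-51)*(-1) = (51/16)*(-1) = -51/16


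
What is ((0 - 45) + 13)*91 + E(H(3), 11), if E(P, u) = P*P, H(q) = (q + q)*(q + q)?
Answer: -1616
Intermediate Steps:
H(q) = 4*q² (H(q) = (2*q)*(2*q) = 4*q²)
E(P, u) = P²
((0 - 45) + 13)*91 + E(H(3), 11) = ((0 - 45) + 13)*91 + (4*3²)² = (-45 + 13)*91 + (4*9)² = -32*91 + 36² = -2912 + 1296 = -1616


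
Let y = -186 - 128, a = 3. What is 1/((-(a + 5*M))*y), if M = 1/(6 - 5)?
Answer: 1/2512 ≈ 0.00039809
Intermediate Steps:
M = 1 (M = 1/1 = 1)
y = -314
1/((-(a + 5*M))*y) = 1/(-(3 + 5*1)*(-314)) = 1/(-(3 + 5)*(-314)) = 1/(-1*8*(-314)) = 1/(-8*(-314)) = 1/2512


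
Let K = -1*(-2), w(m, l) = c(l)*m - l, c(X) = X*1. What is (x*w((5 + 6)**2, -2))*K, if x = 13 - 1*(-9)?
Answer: -10560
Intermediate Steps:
c(X) = X
w(m, l) = -l + l*m (w(m, l) = l*m - l = -l + l*m)
K = 2
x = 22 (x = 13 + 9 = 22)
(x*w((5 + 6)**2, -2))*K = (22*(-2*(-1 + (5 + 6)**2)))*2 = (22*(-2*(-1 + 11**2)))*2 = (22*(-2*(-1 + 121)))*2 = (22*(-2*120))*2 = (22*(-240))*2 = -5280*2 = -10560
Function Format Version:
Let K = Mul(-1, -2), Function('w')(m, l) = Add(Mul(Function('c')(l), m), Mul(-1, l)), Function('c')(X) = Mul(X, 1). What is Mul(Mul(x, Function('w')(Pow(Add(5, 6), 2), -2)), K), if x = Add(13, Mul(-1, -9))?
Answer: -10560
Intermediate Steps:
Function('c')(X) = X
Function('w')(m, l) = Add(Mul(-1, l), Mul(l, m)) (Function('w')(m, l) = Add(Mul(l, m), Mul(-1, l)) = Add(Mul(-1, l), Mul(l, m)))
K = 2
x = 22 (x = Add(13, 9) = 22)
Mul(Mul(x, Function('w')(Pow(Add(5, 6), 2), -2)), K) = Mul(Mul(22, Mul(-2, Add(-1, Pow(Add(5, 6), 2)))), 2) = Mul(Mul(22, Mul(-2, Add(-1, Pow(11, 2)))), 2) = Mul(Mul(22, Mul(-2, Add(-1, 121))), 2) = Mul(Mul(22, Mul(-2, 120)), 2) = Mul(Mul(22, -240), 2) = Mul(-5280, 2) = -10560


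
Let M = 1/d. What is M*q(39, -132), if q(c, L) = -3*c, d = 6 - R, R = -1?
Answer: -117/7 ≈ -16.714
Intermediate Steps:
d = 7 (d = 6 - 1*(-1) = 6 + 1 = 7)
M = ⅐ (M = 1/7 = ⅐ ≈ 0.14286)
M*q(39, -132) = (-3*39)/7 = (⅐)*(-117) = -117/7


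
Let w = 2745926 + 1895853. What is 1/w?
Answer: 1/4641779 ≈ 2.1543e-7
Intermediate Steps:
w = 4641779
1/w = 1/4641779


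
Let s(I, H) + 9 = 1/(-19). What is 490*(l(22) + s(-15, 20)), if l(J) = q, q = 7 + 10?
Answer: 73990/19 ≈ 3894.2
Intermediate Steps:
s(I, H) = -172/19 (s(I, H) = -9 + 1/(-19) = -9 - 1/19 = -172/19)
q = 17
l(J) = 17
490*(l(22) + s(-15, 20)) = 490*(17 - 172/19) = 490*(151/19) = 73990/19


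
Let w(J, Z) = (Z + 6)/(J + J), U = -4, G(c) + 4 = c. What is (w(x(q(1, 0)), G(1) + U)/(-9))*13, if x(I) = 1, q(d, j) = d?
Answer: 13/18 ≈ 0.72222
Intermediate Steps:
G(c) = -4 + c
w(J, Z) = (6 + Z)/(2*J) (w(J, Z) = (6 + Z)/((2*J)) = (6 + Z)*(1/(2*J)) = (6 + Z)/(2*J))
(w(x(q(1, 0)), G(1) + U)/(-9))*13 = (((½)*(6 + ((-4 + 1) - 4))/1)/(-9))*13 = (((½)*1*(6 + (-3 - 4)))*(-⅑))*13 = (((½)*1*(6 - 7))*(-⅑))*13 = (((½)*1*(-1))*(-⅑))*13 = -½*(-⅑)*13 = (1/18)*13 = 13/18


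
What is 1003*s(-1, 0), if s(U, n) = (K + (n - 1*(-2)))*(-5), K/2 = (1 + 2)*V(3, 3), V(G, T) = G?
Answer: -100300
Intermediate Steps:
K = 18 (K = 2*((1 + 2)*3) = 2*(3*3) = 2*9 = 18)
s(U, n) = -100 - 5*n (s(U, n) = (18 + (n - 1*(-2)))*(-5) = (18 + (n + 2))*(-5) = (18 + (2 + n))*(-5) = (20 + n)*(-5) = -100 - 5*n)
1003*s(-1, 0) = 1003*(-100 - 5*0) = 1003*(-100 + 0) = 1003*(-100) = -100300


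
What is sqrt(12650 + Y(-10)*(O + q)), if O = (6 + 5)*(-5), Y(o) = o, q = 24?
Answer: 36*sqrt(10) ≈ 113.84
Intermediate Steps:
O = -55 (O = 11*(-5) = -55)
sqrt(12650 + Y(-10)*(O + q)) = sqrt(12650 - 10*(-55 + 24)) = sqrt(12650 - 10*(-31)) = sqrt(12650 + 310) = sqrt(12960) = 36*sqrt(10)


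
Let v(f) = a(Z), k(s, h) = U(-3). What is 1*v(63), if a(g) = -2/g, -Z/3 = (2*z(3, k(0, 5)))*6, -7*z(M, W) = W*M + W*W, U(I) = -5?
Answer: -7/180 ≈ -0.038889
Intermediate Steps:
k(s, h) = -5
z(M, W) = -W²/7 - M*W/7 (z(M, W) = -(W*M + W*W)/7 = -(M*W + W²)/7 = -(W² + M*W)/7 = -W²/7 - M*W/7)
Z = 360/7 (Z = -3*2*(-⅐*(-5)*(3 - 5))*6 = -3*2*(-⅐*(-5)*(-2))*6 = -3*2*(-10/7)*6 = -(-60)*6/7 = -3*(-120/7) = 360/7 ≈ 51.429)
v(f) = -7/180 (v(f) = -2/360/7 = -2*7/360 = -7/180)
1*v(63) = 1*(-7/180) = -7/180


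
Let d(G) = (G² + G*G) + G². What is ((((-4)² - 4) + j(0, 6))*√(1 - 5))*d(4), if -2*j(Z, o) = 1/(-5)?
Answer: 5808*I/5 ≈ 1161.6*I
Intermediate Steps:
j(Z, o) = ⅒ (j(Z, o) = -½/(-5) = -½*(-⅕) = ⅒)
d(G) = 3*G² (d(G) = (G² + G²) + G² = 2*G² + G² = 3*G²)
((((-4)² - 4) + j(0, 6))*√(1 - 5))*d(4) = ((((-4)² - 4) + ⅒)*√(1 - 5))*(3*4²) = (((16 - 4) + ⅒)*√(-4))*(3*16) = ((12 + ⅒)*(2*I))*48 = (121*(2*I)/10)*48 = (121*I/5)*48 = 5808*I/5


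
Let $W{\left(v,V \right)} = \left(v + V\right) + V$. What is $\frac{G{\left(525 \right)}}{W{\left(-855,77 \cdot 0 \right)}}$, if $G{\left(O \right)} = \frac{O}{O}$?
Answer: $- \frac{1}{855} \approx -0.0011696$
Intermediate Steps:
$W{\left(v,V \right)} = v + 2 V$ ($W{\left(v,V \right)} = \left(V + v\right) + V = v + 2 V$)
$G{\left(O \right)} = 1$
$\frac{G{\left(525 \right)}}{W{\left(-855,77 \cdot 0 \right)}} = 1 \frac{1}{-855 + 2 \cdot 77 \cdot 0} = 1 \frac{1}{-855 + 2 \cdot 0} = 1 \frac{1}{-855 + 0} = 1 \frac{1}{-855} = 1 \left(- \frac{1}{855}\right) = - \frac{1}{855}$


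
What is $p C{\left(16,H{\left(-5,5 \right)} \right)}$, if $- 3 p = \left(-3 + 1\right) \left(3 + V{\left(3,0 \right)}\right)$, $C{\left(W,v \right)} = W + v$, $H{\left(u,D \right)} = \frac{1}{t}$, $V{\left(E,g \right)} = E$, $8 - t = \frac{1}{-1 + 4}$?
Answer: $\frac{1484}{23} \approx 64.522$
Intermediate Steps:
$t = \frac{23}{3}$ ($t = 8 - \frac{1}{-1 + 4} = 8 - \frac{1}{3} = \frac{23}{3} \approx 7.6667$)
$H{\left(u,D \right)} = \frac{3}{23}$ ($H{\left(u,D \right)} = \frac{1}{\frac{23}{3}} = \frac{3}{23}$)
$p = 4$ ($p = - \frac{\left(-3 + 1\right) \left(3 + 3\right)}{3} = - \frac{\left(-2\right) 6}{3} = \left(- \frac{1}{3}\right) \left(-12\right) = 4$)
$p C{\left(16,H{\left(-5,5 \right)} \right)} = 4 \left(16 + \frac{3}{23}\right) = 4 \cdot \frac{371}{23} = \frac{1484}{23}$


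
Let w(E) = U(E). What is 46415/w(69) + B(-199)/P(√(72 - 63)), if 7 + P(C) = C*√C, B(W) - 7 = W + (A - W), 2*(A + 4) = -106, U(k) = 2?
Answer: 510915/22 + 75*√3/11 ≈ 23235.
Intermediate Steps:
A = -57 (A = -4 + (½)*(-106) = -4 - 53 = -57)
w(E) = 2
B(W) = -50 (B(W) = 7 + (W + (-57 - W)) = 7 - 57 = -50)
P(C) = -7 + C^(3/2) (P(C) = -7 + C*√C = -7 + C^(3/2))
46415/w(69) + B(-199)/P(√(72 - 63)) = 46415/2 - 50/(-7 + (√(72 - 63))^(3/2)) = 46415*(½) - 50/(-7 + (√9)^(3/2)) = 46415/2 - 50/(-7 + 3^(3/2)) = 46415/2 - 50/(-7 + 3*√3)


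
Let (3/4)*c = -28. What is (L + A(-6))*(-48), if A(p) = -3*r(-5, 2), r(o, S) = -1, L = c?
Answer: 1648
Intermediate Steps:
c = -112/3 (c = (4/3)*(-28) = -112/3 ≈ -37.333)
L = -112/3 ≈ -37.333
A(p) = 3 (A(p) = -3*(-1) = 3)
(L + A(-6))*(-48) = (-112/3 + 3)*(-48) = -103/3*(-48) = 1648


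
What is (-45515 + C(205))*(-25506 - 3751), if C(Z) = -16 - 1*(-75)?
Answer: 1329906192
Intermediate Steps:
C(Z) = 59 (C(Z) = -16 + 75 = 59)
(-45515 + C(205))*(-25506 - 3751) = (-45515 + 59)*(-25506 - 3751) = -45456*(-29257) = 1329906192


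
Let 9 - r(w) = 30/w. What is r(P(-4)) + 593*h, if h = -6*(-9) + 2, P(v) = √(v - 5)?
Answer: 33217 + 10*I ≈ 33217.0 + 10.0*I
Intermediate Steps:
P(v) = √(-5 + v)
r(w) = 9 - 30/w
h = 56 (h = 54 + 2 = 56)
r(P(-4)) + 593*h = (9 - 30/√(-5 - 4)) + 593*56 = (9 - 30*(-I/3)) + 33208 = (9 - (-10)*I) + 33208 = (9 + 10*I) + 33208 = 33217 + 10*I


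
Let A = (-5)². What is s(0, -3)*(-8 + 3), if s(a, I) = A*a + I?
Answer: 15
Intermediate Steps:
A = 25
s(a, I) = I + 25*a (s(a, I) = 25*a + I = I + 25*a)
s(0, -3)*(-8 + 3) = (-3 + 25*0)*(-8 + 3) = (-3 + 0)*(-5) = -3*(-5) = 15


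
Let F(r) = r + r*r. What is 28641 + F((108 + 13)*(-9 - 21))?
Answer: 13201911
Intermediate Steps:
F(r) = r + r²
28641 + F((108 + 13)*(-9 - 21)) = 28641 + ((108 + 13)*(-9 - 21))*(1 + (108 + 13)*(-9 - 21)) = 28641 + (121*(-30))*(1 + 121*(-30)) = 28641 - 3630*(1 - 3630) = 28641 - 3630*(-3629) = 28641 + 13173270 = 13201911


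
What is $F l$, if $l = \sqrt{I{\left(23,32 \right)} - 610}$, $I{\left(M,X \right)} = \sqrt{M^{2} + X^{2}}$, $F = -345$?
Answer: $- 345 i \sqrt{610 - \sqrt{1553}} \approx - 8241.0 i$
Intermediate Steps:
$l = \sqrt{-610 + \sqrt{1553}}$ ($l = \sqrt{\sqrt{23^{2} + 32^{2}} - 610} = \sqrt{\sqrt{529 + 1024} - 610} = \sqrt{\sqrt{1553} - 610} = \sqrt{-610 + \sqrt{1553}} \approx 23.887 i$)
$F l = - 345 \sqrt{-610 + \sqrt{1553}}$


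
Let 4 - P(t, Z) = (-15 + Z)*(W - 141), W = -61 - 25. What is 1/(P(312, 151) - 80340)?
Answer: -1/49464 ≈ -2.0217e-5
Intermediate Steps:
W = -86
P(t, Z) = -3401 + 227*Z (P(t, Z) = 4 - (-15 + Z)*(-86 - 141) = 4 - (-15 + Z)*(-227) = 4 - (3405 - 227*Z) = 4 + (-3405 + 227*Z) = -3401 + 227*Z)
1/(P(312, 151) - 80340) = 1/((-3401 + 227*151) - 80340) = 1/((-3401 + 34277) - 80340) = 1/(30876 - 80340) = 1/(-49464) = -1/49464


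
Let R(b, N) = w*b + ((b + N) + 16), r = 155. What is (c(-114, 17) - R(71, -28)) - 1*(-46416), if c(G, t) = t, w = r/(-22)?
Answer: 1031233/22 ≈ 46874.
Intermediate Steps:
w = -155/22 (w = 155/(-22) = 155*(-1/22) = -155/22 ≈ -7.0455)
R(b, N) = 16 + N - 133*b/22 (R(b, N) = -155*b/22 + ((b + N) + 16) = -155*b/22 + ((N + b) + 16) = -155*b/22 + (16 + N + b) = 16 + N - 133*b/22)
(c(-114, 17) - R(71, -28)) - 1*(-46416) = (17 - (16 - 28 - 133/22*71)) - 1*(-46416) = (17 - (16 - 28 - 9443/22)) + 46416 = (17 - 1*(-9707/22)) + 46416 = (17 + 9707/22) + 46416 = 10081/22 + 46416 = 1031233/22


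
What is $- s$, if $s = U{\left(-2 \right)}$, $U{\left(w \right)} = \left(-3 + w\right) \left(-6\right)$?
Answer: $-30$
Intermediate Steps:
$U{\left(w \right)} = 18 - 6 w$
$s = 30$ ($s = 18 - -12 = 18 + 12 = 30$)
$- s = \left(-1\right) 30 = -30$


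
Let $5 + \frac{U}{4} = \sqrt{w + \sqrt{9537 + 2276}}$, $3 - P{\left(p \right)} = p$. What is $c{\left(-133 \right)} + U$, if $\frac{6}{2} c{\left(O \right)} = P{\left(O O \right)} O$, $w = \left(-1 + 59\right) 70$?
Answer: $\frac{2352178}{3} + 4 \sqrt{4060 + \sqrt{11813}} \approx 7.8432 \cdot 10^{5}$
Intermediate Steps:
$P{\left(p \right)} = 3 - p$
$w = 4060$ ($w = 58 \cdot 70 = 4060$)
$c{\left(O \right)} = \frac{O \left(3 - O^{2}\right)}{3}$ ($c{\left(O \right)} = \frac{\left(3 - O O\right) O}{3} = \frac{\left(3 - O^{2}\right) O}{3} = \frac{O \left(3 - O^{2}\right)}{3}$)
$U = -20 + 4 \sqrt{4060 + \sqrt{11813}}$ ($U = -20 + 4 \sqrt{4060 + \sqrt{9537 + 2276}} = -20 + 4 \sqrt{4060 + \sqrt{11813}} \approx 238.26$)
$c{\left(-133 \right)} + U = \left(-133 - \frac{\left(-133\right)^{3}}{3}\right) - \left(20 - 4 \sqrt{4060 + \sqrt{11813}}\right) = \left(-133 - - \frac{2352637}{3}\right) - \left(20 - 4 \sqrt{4060 + \sqrt{11813}}\right) = \left(-133 + \frac{2352637}{3}\right) - \left(20 - 4 \sqrt{4060 + \sqrt{11813}}\right) = \frac{2352238}{3} - \left(20 - 4 \sqrt{4060 + \sqrt{11813}}\right) = \frac{2352178}{3} + 4 \sqrt{4060 + \sqrt{11813}}$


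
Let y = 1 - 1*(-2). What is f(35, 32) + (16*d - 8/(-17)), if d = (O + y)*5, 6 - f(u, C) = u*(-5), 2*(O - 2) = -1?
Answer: 9205/17 ≈ 541.47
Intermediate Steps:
O = 3/2 (O = 2 + (1/2)*(-1) = 2 - 1/2 = 3/2 ≈ 1.5000)
y = 3 (y = 1 + 2 = 3)
f(u, C) = 6 + 5*u (f(u, C) = 6 - u*(-5) = 6 - (-5)*u = 6 + 5*u)
d = 45/2 (d = (3/2 + 3)*5 = (9/2)*5 = 45/2 ≈ 22.500)
f(35, 32) + (16*d - 8/(-17)) = (6 + 5*35) + (16*(45/2) - 8/(-17)) = (6 + 175) + (360 - 8*(-1/17)) = 181 + (360 + 8/17) = 181 + 6128/17 = 9205/17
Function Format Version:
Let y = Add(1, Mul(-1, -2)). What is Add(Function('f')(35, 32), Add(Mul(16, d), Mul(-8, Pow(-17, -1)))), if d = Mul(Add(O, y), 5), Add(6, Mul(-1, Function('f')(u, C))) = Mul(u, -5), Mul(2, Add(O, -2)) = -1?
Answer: Rational(9205, 17) ≈ 541.47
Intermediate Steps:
O = Rational(3, 2) (O = Add(2, Mul(Rational(1, 2), -1)) = Add(2, Rational(-1, 2)) = Rational(3, 2) ≈ 1.5000)
y = 3 (y = Add(1, 2) = 3)
Function('f')(u, C) = Add(6, Mul(5, u)) (Function('f')(u, C) = Add(6, Mul(-1, Mul(u, -5))) = Add(6, Mul(-1, Mul(-5, u))) = Add(6, Mul(5, u)))
d = Rational(45, 2) (d = Mul(Add(Rational(3, 2), 3), 5) = Mul(Rational(9, 2), 5) = Rational(45, 2) ≈ 22.500)
Add(Function('f')(35, 32), Add(Mul(16, d), Mul(-8, Pow(-17, -1)))) = Add(Add(6, Mul(5, 35)), Add(Mul(16, Rational(45, 2)), Mul(-8, Pow(-17, -1)))) = Add(Add(6, 175), Add(360, Mul(-8, Rational(-1, 17)))) = Add(181, Add(360, Rational(8, 17))) = Add(181, Rational(6128, 17)) = Rational(9205, 17)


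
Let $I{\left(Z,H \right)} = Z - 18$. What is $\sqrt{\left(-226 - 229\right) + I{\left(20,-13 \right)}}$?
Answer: $i \sqrt{453} \approx 21.284 i$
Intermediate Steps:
$I{\left(Z,H \right)} = -18 + Z$
$\sqrt{\left(-226 - 229\right) + I{\left(20,-13 \right)}} = \sqrt{\left(-226 - 229\right) + \left(-18 + 20\right)} = \sqrt{\left(-226 - 229\right) + 2} = \sqrt{-455 + 2} = \sqrt{-453} = i \sqrt{453}$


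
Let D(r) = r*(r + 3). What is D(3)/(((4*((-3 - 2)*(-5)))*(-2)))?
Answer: -9/100 ≈ -0.090000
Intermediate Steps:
D(r) = r*(3 + r)
D(3)/(((4*((-3 - 2)*(-5)))*(-2))) = (3*(3 + 3))/(((4*((-3 - 2)*(-5)))*(-2))) = (3*6)/(((4*(-5*(-5)))*(-2))) = 18/((4*25)*(-2)) = 18/(100*(-2)) = 18/(-200) = -1/200*18 = -9/100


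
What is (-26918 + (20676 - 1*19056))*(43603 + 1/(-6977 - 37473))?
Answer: -3502243101643/3175 ≈ -1.1031e+9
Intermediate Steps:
(-26918 + (20676 - 1*19056))*(43603 + 1/(-6977 - 37473)) = (-26918 + (20676 - 19056))*(43603 + 1/(-44450)) = (-26918 + 1620)*(43603 - 1/44450) = -25298*1938153349/44450 = -3502243101643/3175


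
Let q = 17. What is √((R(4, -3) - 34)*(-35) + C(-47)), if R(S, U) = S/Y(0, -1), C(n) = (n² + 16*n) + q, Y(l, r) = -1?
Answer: 2*√701 ≈ 52.953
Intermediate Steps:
C(n) = 17 + n² + 16*n (C(n) = (n² + 16*n) + 17 = 17 + n² + 16*n)
R(S, U) = -S (R(S, U) = S/(-1) = S*(-1) = -S)
√((R(4, -3) - 34)*(-35) + C(-47)) = √((-1*4 - 34)*(-35) + (17 + (-47)² + 16*(-47))) = √((-4 - 34)*(-35) + (17 + 2209 - 752)) = √(-38*(-35) + 1474) = √(1330 + 1474) = √2804 = 2*√701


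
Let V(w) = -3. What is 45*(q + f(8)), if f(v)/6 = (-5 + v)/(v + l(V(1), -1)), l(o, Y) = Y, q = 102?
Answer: 32940/7 ≈ 4705.7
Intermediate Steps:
f(v) = 6*(-5 + v)/(-1 + v) (f(v) = 6*((-5 + v)/(v - 1)) = 6*((-5 + v)/(-1 + v)) = 6*(-5 + v)/(-1 + v))
45*(q + f(8)) = 45*(102 + 6*(-5 + 8)/(-1 + 8)) = 45*(102 + 6*3/7) = 45*(102 + 6*(⅐)*3) = 45*(102 + 18/7) = 45*(732/7) = 32940/7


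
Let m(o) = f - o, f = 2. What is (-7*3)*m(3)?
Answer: 21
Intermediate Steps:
m(o) = 2 - o
(-7*3)*m(3) = (-7*3)*(2 - 1*3) = -21*(2 - 3) = -21*(-1) = 21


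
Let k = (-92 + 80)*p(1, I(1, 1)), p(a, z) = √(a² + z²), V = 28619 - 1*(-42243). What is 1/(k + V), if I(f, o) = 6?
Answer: 35431/2510708858 + 3*√37/1255354429 ≈ 1.4126e-5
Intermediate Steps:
V = 70862 (V = 28619 + 42243 = 70862)
k = -12*√37 (k = (-92 + 80)*√(1² + 6²) = -12*√(1 + 36) = -12*√37 ≈ -72.993)
1/(k + V) = 1/(-12*√37 + 70862) = 1/(70862 - 12*√37)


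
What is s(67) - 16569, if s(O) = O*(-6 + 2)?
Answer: -16837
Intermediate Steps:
s(O) = -4*O (s(O) = O*(-4) = -4*O)
s(67) - 16569 = -4*67 - 16569 = -268 - 16569 = -16837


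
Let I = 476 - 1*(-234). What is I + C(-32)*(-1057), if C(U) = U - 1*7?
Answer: 41933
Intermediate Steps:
C(U) = -7 + U (C(U) = U - 7 = -7 + U)
I = 710 (I = 476 + 234 = 710)
I + C(-32)*(-1057) = 710 + (-7 - 32)*(-1057) = 710 - 39*(-1057) = 710 + 41223 = 41933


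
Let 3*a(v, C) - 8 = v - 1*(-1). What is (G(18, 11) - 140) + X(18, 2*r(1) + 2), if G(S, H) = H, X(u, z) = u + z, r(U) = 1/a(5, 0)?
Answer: -760/7 ≈ -108.57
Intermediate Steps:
a(v, C) = 3 + v/3 (a(v, C) = 8/3 + (v - 1*(-1))/3 = 8/3 + (v + 1)/3 = 8/3 + (1 + v)/3 = 8/3 + (1/3 + v/3) = 3 + v/3)
r(U) = 3/14 (r(U) = 1/(3 + (1/3)*5) = 1/(3 + 5/3) = 1/(14/3) = 3/14)
(G(18, 11) - 140) + X(18, 2*r(1) + 2) = (11 - 140) + (18 + (2*(3/14) + 2)) = -129 + (18 + (3/7 + 2)) = -129 + (18 + 17/7) = -129 + 143/7 = -760/7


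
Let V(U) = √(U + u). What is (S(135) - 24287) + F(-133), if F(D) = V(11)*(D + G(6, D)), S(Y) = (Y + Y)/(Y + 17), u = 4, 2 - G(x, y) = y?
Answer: -1845677/76 + 2*√15 ≈ -24277.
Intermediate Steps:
G(x, y) = 2 - y
V(U) = √(4 + U) (V(U) = √(U + 4) = √(4 + U))
S(Y) = 2*Y/(17 + Y) (S(Y) = (2*Y)/(17 + Y) = 2*Y/(17 + Y))
F(D) = 2*√15 (F(D) = √(4 + 11)*(D + (2 - D)) = √15*2 = 2*√15)
(S(135) - 24287) + F(-133) = (2*135/(17 + 135) - 24287) + 2*√15 = (2*135/152 - 24287) + 2*√15 = (2*135*(1/152) - 24287) + 2*√15 = (135/76 - 24287) + 2*√15 = -1845677/76 + 2*√15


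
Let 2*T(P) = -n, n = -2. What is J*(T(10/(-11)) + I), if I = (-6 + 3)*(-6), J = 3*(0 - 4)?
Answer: -228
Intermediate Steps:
J = -12 (J = 3*(-4) = -12)
I = 18 (I = -3*(-6) = 18)
T(P) = 1 (T(P) = (-1*(-2))/2 = (1/2)*2 = 1)
J*(T(10/(-11)) + I) = -12*(1 + 18) = -12*19 = -228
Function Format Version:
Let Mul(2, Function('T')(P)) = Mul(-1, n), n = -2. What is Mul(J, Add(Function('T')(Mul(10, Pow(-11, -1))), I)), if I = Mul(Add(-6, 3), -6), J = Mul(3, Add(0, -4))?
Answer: -228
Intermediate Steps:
J = -12 (J = Mul(3, -4) = -12)
I = 18 (I = Mul(-3, -6) = 18)
Function('T')(P) = 1 (Function('T')(P) = Mul(Rational(1, 2), Mul(-1, -2)) = Mul(Rational(1, 2), 2) = 1)
Mul(J, Add(Function('T')(Mul(10, Pow(-11, -1))), I)) = Mul(-12, Add(1, 18)) = Mul(-12, 19) = -228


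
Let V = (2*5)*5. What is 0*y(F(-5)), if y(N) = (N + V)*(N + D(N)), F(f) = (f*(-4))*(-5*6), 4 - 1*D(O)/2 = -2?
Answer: 0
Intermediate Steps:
D(O) = 12 (D(O) = 8 - 2*(-2) = 8 + 4 = 12)
V = 50 (V = 10*5 = 50)
F(f) = 120*f (F(f) = -4*f*(-30) = 120*f)
y(N) = (12 + N)*(50 + N) (y(N) = (N + 50)*(N + 12) = (50 + N)*(12 + N) = (12 + N)*(50 + N))
0*y(F(-5)) = 0*(600 + (120*(-5))**2 + 62*(120*(-5))) = 0*(600 + (-600)**2 + 62*(-600)) = 0*(600 + 360000 - 37200) = 0*323400 = 0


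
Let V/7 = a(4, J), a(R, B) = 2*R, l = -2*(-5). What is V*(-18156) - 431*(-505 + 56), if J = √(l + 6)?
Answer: -823217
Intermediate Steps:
l = 10
J = 4 (J = √(10 + 6) = √16 = 4)
V = 56 (V = 7*(2*4) = 7*8 = 56)
V*(-18156) - 431*(-505 + 56) = 56*(-18156) - 431*(-505 + 56) = -1016736 - 431*(-449) = -1016736 + 193519 = -823217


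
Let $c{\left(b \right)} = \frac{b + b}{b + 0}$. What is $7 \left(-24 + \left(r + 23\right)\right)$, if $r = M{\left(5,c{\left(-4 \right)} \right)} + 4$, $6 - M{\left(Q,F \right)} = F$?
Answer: $49$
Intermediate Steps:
$c{\left(b \right)} = 2$ ($c{\left(b \right)} = \frac{2 b}{b} = 2$)
$M{\left(Q,F \right)} = 6 - F$
$r = 8$ ($r = \left(6 - 2\right) + 4 = 4 + 4 = 8$)
$7 \left(-24 + \left(r + 23\right)\right) = 7 \left(-24 + \left(8 + 23\right)\right) = 7 \left(-24 + 31\right) = 7 \cdot 7 = 49$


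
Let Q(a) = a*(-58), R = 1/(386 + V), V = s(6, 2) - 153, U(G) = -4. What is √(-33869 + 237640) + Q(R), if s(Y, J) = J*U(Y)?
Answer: -58/225 + √203771 ≈ 451.15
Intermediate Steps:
s(Y, J) = -4*J (s(Y, J) = J*(-4) = -4*J)
V = -161 (V = -4*2 - 153 = -8 - 153 = -161)
R = 1/225 (R = 1/(386 - 161) = 1/225 ≈ 0.0044444)
Q(a) = -58*a
√(-33869 + 237640) + Q(R) = √(-33869 + 237640) - 58*1/225 = √203771 - 58/225 = -58/225 + √203771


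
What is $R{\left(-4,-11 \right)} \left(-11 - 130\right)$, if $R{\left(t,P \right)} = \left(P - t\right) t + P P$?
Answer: $-21009$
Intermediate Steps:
$R{\left(t,P \right)} = P^{2} + t \left(P - t\right)$ ($R{\left(t,P \right)} = t \left(P - t\right) + P^{2} = P^{2} + t \left(P - t\right)$)
$R{\left(-4,-11 \right)} \left(-11 - 130\right) = \left(\left(-11\right)^{2} - \left(-4\right)^{2} - -44\right) \left(-11 - 130\right) = \left(121 - 16 + 44\right) \left(-141\right) = 149 \left(-141\right) = -21009$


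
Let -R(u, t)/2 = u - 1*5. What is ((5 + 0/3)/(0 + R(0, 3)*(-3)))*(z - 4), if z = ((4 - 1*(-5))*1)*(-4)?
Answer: 20/3 ≈ 6.6667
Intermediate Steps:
R(u, t) = 10 - 2*u (R(u, t) = -2*(u - 1*5) = -2*(u - 5) = -2*(-5 + u) = 10 - 2*u)
z = -36 (z = ((4 + 5)*1)*(-4) = (9*1)*(-4) = 9*(-4) = -36)
((5 + 0/3)/(0 + R(0, 3)*(-3)))*(z - 4) = ((5 + 0/3)/(0 + (10 - 2*0)*(-3)))*(-36 - 4) = ((5 + 0*(⅓))/(0 + (10 + 0)*(-3)))*(-40) = ((5 + 0)/(0 + 10*(-3)))*(-40) = (5/(0 - 30))*(-40) = (5/(-30))*(-40) = (5*(-1/30))*(-40) = -⅙*(-40) = 20/3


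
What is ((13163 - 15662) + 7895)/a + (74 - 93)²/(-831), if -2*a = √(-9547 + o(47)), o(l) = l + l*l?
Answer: -361/831 + 10792*I*√7291/7291 ≈ -0.43442 + 126.39*I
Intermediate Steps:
o(l) = l + l²
a = -I*√7291/2 (a = -√(-9547 + 47*(1 + 47))/2 = -√(-9547 + 47*48)/2 = -√(-9547 + 2256)/2 = -I*√7291/2 ≈ -42.694*I)
((13163 - 15662) + 7895)/a + (74 - 93)²/(-831) = ((13163 - 15662) + 7895)/((-I*√7291/2)) + (74 - 93)²/(-831) = (-2499 + 7895)*(2*I*√7291/7291) + (-19)²*(-1/831) = 5396*(2*I*√7291/7291) + 361*(-1/831) = 10792*I*√7291/7291 - 361/831 = -361/831 + 10792*I*√7291/7291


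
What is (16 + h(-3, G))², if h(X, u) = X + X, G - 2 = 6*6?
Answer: 100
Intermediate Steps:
G = 38 (G = 2 + 6*6 = 2 + 36 = 38)
h(X, u) = 2*X
(16 + h(-3, G))² = (16 + 2*(-3))² = (16 - 6)² = 10² = 100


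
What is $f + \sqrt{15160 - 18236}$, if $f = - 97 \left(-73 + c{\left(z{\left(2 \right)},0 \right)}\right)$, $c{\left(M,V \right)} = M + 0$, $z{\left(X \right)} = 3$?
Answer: $6790 + 2 i \sqrt{769} \approx 6790.0 + 55.462 i$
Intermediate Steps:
$c{\left(M,V \right)} = M$
$f = 6790$ ($f = - 97 \left(-73 + 3\right) = \left(-97\right) \left(-70\right) = 6790$)
$f + \sqrt{15160 - 18236} = 6790 + \sqrt{15160 - 18236} = 6790 + \sqrt{-3076} = 6790 + 2 i \sqrt{769}$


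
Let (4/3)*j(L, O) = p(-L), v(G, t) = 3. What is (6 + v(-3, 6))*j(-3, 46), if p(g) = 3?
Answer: 81/4 ≈ 20.250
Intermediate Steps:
j(L, O) = 9/4 (j(L, O) = (3/4)*3 = 9/4)
(6 + v(-3, 6))*j(-3, 46) = (6 + 3)*(9/4) = 9*(9/4) = 81/4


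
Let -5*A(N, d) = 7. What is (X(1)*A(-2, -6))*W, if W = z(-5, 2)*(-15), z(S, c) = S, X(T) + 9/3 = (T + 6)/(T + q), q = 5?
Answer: 385/2 ≈ 192.50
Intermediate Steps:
X(T) = -3 + (6 + T)/(5 + T) (X(T) = -3 + (T + 6)/(T + 5) = -3 + (6 + T)/(5 + T))
A(N, d) = -7/5 (A(N, d) = -1/5*7 = -7/5)
W = 75 (W = -5*(-15) = 75)
(X(1)*A(-2, -6))*W = (((-9 - 2*1)/(5 + 1))*(-7/5))*75 = (((-9 - 2)/6)*(-7/5))*75 = (((1/6)*(-11))*(-7/5))*75 = -11/6*(-7/5)*75 = (77/30)*75 = 385/2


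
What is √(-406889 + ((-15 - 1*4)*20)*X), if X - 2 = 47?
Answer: I*√425509 ≈ 652.31*I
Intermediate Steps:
X = 49 (X = 2 + 47 = 49)
√(-406889 + ((-15 - 1*4)*20)*X) = √(-406889 + ((-15 - 1*4)*20)*49) = √(-406889 + ((-15 - 4)*20)*49) = √(-406889 - 19*20*49) = √(-406889 - 380*49) = √(-406889 - 18620) = √(-425509) = I*√425509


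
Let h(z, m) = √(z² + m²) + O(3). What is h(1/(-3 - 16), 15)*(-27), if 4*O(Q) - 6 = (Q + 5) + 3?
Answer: -459/4 - 27*√81226/19 ≈ -519.75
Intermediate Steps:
O(Q) = 7/2 + Q/4 (O(Q) = 3/2 + ((Q + 5) + 3)/4 = 3/2 + ((5 + Q) + 3)/4 = 3/2 + (8 + Q)/4 = 3/2 + (2 + Q/4) = 7/2 + Q/4)
h(z, m) = 17/4 + √(m² + z²) (h(z, m) = √(z² + m²) + (7/2 + (¼)*3) = √(m² + z²) + (7/2 + ¾) = √(m² + z²) + 17/4 = 17/4 + √(m² + z²))
h(1/(-3 - 16), 15)*(-27) = (17/4 + √(15² + (1/(-3 - 16))²))*(-27) = (17/4 + √(225 + (1/(-19))²))*(-27) = (17/4 + √(225 + (-1/19)²))*(-27) = (17/4 + √(225 + 1/361))*(-27) = (17/4 + √(81226/361))*(-27) = (17/4 + √81226/19)*(-27) = -459/4 - 27*√81226/19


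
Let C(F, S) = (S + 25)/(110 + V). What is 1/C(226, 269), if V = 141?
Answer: 251/294 ≈ 0.85374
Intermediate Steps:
C(F, S) = 25/251 + S/251 (C(F, S) = (S + 25)/(110 + 141) = (25 + S)/251 = (25 + S)*(1/251) = 25/251 + S/251)
1/C(226, 269) = 1/(25/251 + (1/251)*269) = 1/(25/251 + 269/251) = 1/(294/251) = 251/294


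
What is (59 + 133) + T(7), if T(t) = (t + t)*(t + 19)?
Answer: 556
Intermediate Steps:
T(t) = 2*t*(19 + t) (T(t) = (2*t)*(19 + t) = 2*t*(19 + t))
(59 + 133) + T(7) = (59 + 133) + 2*7*(19 + 7) = 192 + 2*7*26 = 192 + 364 = 556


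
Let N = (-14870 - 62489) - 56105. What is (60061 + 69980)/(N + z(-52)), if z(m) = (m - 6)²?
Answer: -130041/130100 ≈ -0.99955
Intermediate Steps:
N = -133464 (N = -77359 - 56105 = -133464)
z(m) = (-6 + m)²
(60061 + 69980)/(N + z(-52)) = (60061 + 69980)/(-133464 + (-6 - 52)²) = 130041/(-133464 + (-58)²) = 130041/(-133464 + 3364) = 130041/(-130100) = 130041*(-1/130100) = -130041/130100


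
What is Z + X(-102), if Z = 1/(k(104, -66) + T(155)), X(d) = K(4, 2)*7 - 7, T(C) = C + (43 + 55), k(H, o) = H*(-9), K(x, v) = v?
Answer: 4780/683 ≈ 6.9985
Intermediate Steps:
k(H, o) = -9*H
T(C) = 98 + C (T(C) = C + 98 = 98 + C)
X(d) = 7 (X(d) = 2*7 - 7 = 14 - 7 = 7)
Z = -1/683 (Z = 1/(-9*104 + (98 + 155)) = 1/(-936 + 253) = 1/(-683) = -1/683 ≈ -0.0014641)
Z + X(-102) = -1/683 + 7 = 4780/683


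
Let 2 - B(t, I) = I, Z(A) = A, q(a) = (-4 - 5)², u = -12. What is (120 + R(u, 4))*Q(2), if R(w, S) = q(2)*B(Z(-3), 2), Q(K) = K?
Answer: 240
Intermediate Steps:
q(a) = 81 (q(a) = (-9)² = 81)
B(t, I) = 2 - I
R(w, S) = 0 (R(w, S) = 81*(2 - 1*2) = 81*(2 - 2) = 81*0 = 0)
(120 + R(u, 4))*Q(2) = (120 + 0)*2 = 120*2 = 240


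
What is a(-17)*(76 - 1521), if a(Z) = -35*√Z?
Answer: 50575*I*√17 ≈ 2.0853e+5*I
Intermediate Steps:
a(-17)*(76 - 1521) = (-35*I*√17)*(76 - 1521) = -35*I*√17*(-1445) = 50575*I*√17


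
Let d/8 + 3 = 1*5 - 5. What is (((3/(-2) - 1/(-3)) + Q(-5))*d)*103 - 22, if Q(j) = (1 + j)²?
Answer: -36690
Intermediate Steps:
d = -24 (d = -24 + 8*(1*5 - 5) = -24 + 8*(5 - 5) = -24 + 8*0 = -24 + 0 = -24)
(((3/(-2) - 1/(-3)) + Q(-5))*d)*103 - 22 = (((3/(-2) - 1/(-3)) + (1 - 5)²)*(-24))*103 - 22 = (((3*(-½) - 1*(-⅓)) + (-4)²)*(-24))*103 - 22 = (((-3/2 + ⅓) + 16)*(-24))*103 - 22 = ((-7/6 + 16)*(-24))*103 - 22 = ((89/6)*(-24))*103 - 22 = -356*103 - 22 = -36668 - 22 = -36690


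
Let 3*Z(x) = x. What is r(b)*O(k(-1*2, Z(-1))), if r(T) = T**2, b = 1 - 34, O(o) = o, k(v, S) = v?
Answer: -2178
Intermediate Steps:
Z(x) = x/3
b = -33
r(b)*O(k(-1*2, Z(-1))) = (-33)**2*(-1*2) = 1089*(-2) = -2178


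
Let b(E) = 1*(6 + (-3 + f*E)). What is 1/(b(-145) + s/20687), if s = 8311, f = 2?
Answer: -20687/5928858 ≈ -0.0034892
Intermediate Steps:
b(E) = 3 + 2*E (b(E) = 1*(6 + (-3 + 2*E)) = 1*(3 + 2*E) = 3 + 2*E)
1/(b(-145) + s/20687) = 1/((3 + 2*(-145)) + 8311/20687) = 1/((3 - 290) + 8311*(1/20687)) = 1/(-287 + 8311/20687) = 1/(-5928858/20687) = -20687/5928858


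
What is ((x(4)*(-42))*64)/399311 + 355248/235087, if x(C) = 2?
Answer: 140590606416/93872825057 ≈ 1.4977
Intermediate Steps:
((x(4)*(-42))*64)/399311 + 355248/235087 = ((2*(-42))*64)/399311 + 355248/235087 = -84*64*(1/399311) + 355248*(1/235087) = -5376*1/399311 + 355248/235087 = -5376/399311 + 355248/235087 = 140590606416/93872825057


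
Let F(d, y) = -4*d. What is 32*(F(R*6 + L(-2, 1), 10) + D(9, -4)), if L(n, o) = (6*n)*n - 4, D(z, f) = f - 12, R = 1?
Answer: -3840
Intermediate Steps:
D(z, f) = -12 + f
L(n, o) = -4 + 6*n**2 (L(n, o) = 6*n**2 - 4 = -4 + 6*n**2)
32*(F(R*6 + L(-2, 1), 10) + D(9, -4)) = 32*(-4*(1*6 + (-4 + 6*(-2)**2)) + (-12 - 4)) = 32*(-4*(6 + (-4 + 6*4)) - 16) = 32*(-4*(6 + (-4 + 24)) - 16) = 32*(-4*(6 + 20) - 16) = 32*(-4*26 - 16) = 32*(-104 - 16) = 32*(-120) = -3840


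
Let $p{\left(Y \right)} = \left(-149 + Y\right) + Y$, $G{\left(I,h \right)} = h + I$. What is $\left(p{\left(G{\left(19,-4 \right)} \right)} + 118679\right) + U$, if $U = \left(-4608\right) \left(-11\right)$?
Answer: $169248$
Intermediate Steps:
$G{\left(I,h \right)} = I + h$
$p{\left(Y \right)} = -149 + 2 Y$
$U = 50688$
$\left(p{\left(G{\left(19,-4 \right)} \right)} + 118679\right) + U = \left(\left(-149 + 2 \left(19 - 4\right)\right) + 118679\right) + 50688 = \left(\left(-149 + 2 \cdot 15\right) + 118679\right) + 50688 = \left(\left(-149 + 30\right) + 118679\right) + 50688 = \left(-119 + 118679\right) + 50688 = 118560 + 50688 = 169248$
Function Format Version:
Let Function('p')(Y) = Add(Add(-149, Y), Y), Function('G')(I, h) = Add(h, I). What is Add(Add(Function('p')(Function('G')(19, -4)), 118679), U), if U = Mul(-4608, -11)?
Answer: 169248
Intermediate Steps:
Function('G')(I, h) = Add(I, h)
Function('p')(Y) = Add(-149, Mul(2, Y))
U = 50688
Add(Add(Function('p')(Function('G')(19, -4)), 118679), U) = Add(Add(Add(-149, Mul(2, Add(19, -4))), 118679), 50688) = Add(Add(Add(-149, Mul(2, 15)), 118679), 50688) = Add(Add(Add(-149, 30), 118679), 50688) = Add(Add(-119, 118679), 50688) = Add(118560, 50688) = 169248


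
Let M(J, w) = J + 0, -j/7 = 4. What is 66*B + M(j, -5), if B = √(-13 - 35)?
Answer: -28 + 264*I*√3 ≈ -28.0 + 457.26*I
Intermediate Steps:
j = -28 (j = -7*4 = -28)
M(J, w) = J
B = 4*I*√3 (B = √(-48) = 4*I*√3 ≈ 6.9282*I)
66*B + M(j, -5) = 66*(4*I*√3) - 28 = 264*I*√3 - 28 = -28 + 264*I*√3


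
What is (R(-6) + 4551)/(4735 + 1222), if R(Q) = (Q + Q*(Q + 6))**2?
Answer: 4587/5957 ≈ 0.77002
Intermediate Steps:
R(Q) = (Q + Q*(6 + Q))**2
(R(-6) + 4551)/(4735 + 1222) = ((-6)**2*(7 - 6)**2 + 4551)/(4735 + 1222) = (36*1**2 + 4551)/5957 = (36*1 + 4551)*(1/5957) = (36 + 4551)*(1/5957) = 4587*(1/5957) = 4587/5957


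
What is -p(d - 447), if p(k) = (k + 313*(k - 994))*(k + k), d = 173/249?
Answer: -24974066647480/62001 ≈ -4.0280e+8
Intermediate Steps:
d = 173/249 (d = 173*(1/249) = 173/249 ≈ 0.69478)
p(k) = 2*k*(-311122 + 314*k) (p(k) = (k + 313*(-994 + k))*(2*k) = (k + (-311122 + 313*k))*(2*k) = (-311122 + 314*k)*(2*k) = 2*k*(-311122 + 314*k))
-p(d - 447) = -4*(173/249 - 447)*(-155561 + 157*(173/249 - 447)) = -4*(-111130)*(-155561 + 157*(-111130/249))/249 = -4*(-111130)*(-155561 - 17447410/249)/249 = -4*(-111130)*(-56182099)/(249*249) = -1*24974066647480/62001 = -24974066647480/62001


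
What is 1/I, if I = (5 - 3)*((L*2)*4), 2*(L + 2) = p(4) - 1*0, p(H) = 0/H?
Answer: -1/32 ≈ -0.031250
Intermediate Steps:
p(H) = 0
L = -2 (L = -2 + (0 - 1*0)/2 = -2 + (0 + 0)/2 = -2 + (½)*0 = -2 + 0 = -2)
I = -32 (I = (5 - 3)*(-2*2*4) = 2*(-4*4) = 2*(-16) = -32)
1/I = 1/(-32) = -1/32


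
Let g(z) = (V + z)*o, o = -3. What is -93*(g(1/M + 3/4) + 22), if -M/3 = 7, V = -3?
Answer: -75237/28 ≈ -2687.0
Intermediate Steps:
M = -21 (M = -3*7 = -21)
g(z) = 9 - 3*z (g(z) = (-3 + z)*(-3) = 9 - 3*z)
-93*(g(1/M + 3/4) + 22) = -93*((9 - 3*(1/(-21) + 3/4)) + 22) = -93*((9 - 3*(1*(-1/21) + 3*(1/4))) + 22) = -93*((9 - 3*(-1/21 + 3/4)) + 22) = -93*((9 - 3*59/84) + 22) = -93*((9 - 59/28) + 22) = -93*(193/28 + 22) = -93*809/28 = -75237/28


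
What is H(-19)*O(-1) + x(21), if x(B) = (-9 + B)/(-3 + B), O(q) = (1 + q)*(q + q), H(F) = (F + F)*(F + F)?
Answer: ⅔ ≈ 0.66667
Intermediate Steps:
H(F) = 4*F² (H(F) = (2*F)*(2*F) = 4*F²)
O(q) = 2*q*(1 + q) (O(q) = (1 + q)*(2*q) = 2*q*(1 + q))
x(B) = (-9 + B)/(-3 + B)
H(-19)*O(-1) + x(21) = (4*(-19)²)*(2*(-1)*(1 - 1)) + (-9 + 21)/(-3 + 21) = (4*361)*(2*(-1)*0) + 12/18 = 1444*0 + (1/18)*12 = 0 + ⅔ = ⅔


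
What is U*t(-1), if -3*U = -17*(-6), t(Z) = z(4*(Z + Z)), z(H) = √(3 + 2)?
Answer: -34*√5 ≈ -76.026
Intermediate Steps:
z(H) = √5
t(Z) = √5
U = -34 (U = -(-17)*(-6)/3 = -⅓*102 = -34)
U*t(-1) = -34*√5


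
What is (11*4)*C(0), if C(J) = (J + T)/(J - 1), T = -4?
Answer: 176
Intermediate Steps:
C(J) = (-4 + J)/(-1 + J) (C(J) = (J - 4)/(J - 1) = (-4 + J)/(-1 + J))
(11*4)*C(0) = (11*4)*((-4 + 0)/(-1 + 0)) = 44*(-4/(-1)) = 44*(-1*(-4)) = 44*4 = 176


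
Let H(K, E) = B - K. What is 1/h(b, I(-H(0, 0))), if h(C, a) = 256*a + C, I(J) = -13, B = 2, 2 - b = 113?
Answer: -1/3439 ≈ -0.00029078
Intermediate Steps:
b = -111 (b = 2 - 1*113 = 2 - 113 = -111)
H(K, E) = 2 - K
h(C, a) = C + 256*a
1/h(b, I(-H(0, 0))) = 1/(-111 + 256*(-13)) = 1/(-111 - 3328) = 1/(-3439) = -1/3439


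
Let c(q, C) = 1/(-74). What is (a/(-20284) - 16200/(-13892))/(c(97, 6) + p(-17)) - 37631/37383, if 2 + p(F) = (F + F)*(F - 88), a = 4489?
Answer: -349876527617103713/347662189424643918 ≈ -1.0064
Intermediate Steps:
c(q, C) = -1/74 (c(q, C) = 1*(-1/74) = -1/74)
p(F) = -2 + 2*F*(-88 + F) (p(F) = -2 + (F + F)*(F - 88) = -2 + (2*F)*(-88 + F) = -2 + 2*F*(-88 + F))
(a/(-20284) - 16200/(-13892))/(c(97, 6) + p(-17)) - 37631/37383 = (4489/(-20284) - 16200/(-13892))/(-1/74 + (-2 - 176*(-17) + 2*(-17)²)) - 37631/37383 = (4489*(-1/20284) - 16200*(-1/13892))/(-1/74 + (-2 + 2992 + 2*289)) - 37631*1/37383 = (-4489/20284 + 4050/3473)/(-1/74 + (-2 + 2992 + 578)) - 37631/37383 = 66559903/(70446332*(-1/74 + 3568)) - 37631/37383 = 66559903/(70446332*(264031/74)) - 37631/37383 = (66559903/70446332)*(74/264031) - 37631/37383 = 2462716411/9300007742146 - 37631/37383 = -349876527617103713/347662189424643918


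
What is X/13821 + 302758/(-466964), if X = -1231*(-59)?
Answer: 14865355019/3226954722 ≈ 4.6066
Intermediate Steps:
X = 72629
X/13821 + 302758/(-466964) = 72629/13821 + 302758/(-466964) = 72629*(1/13821) + 302758*(-1/466964) = 72629/13821 - 151379/233482 = 14865355019/3226954722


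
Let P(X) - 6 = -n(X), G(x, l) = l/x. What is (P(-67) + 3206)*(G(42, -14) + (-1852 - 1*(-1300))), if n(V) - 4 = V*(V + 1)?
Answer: 2011598/3 ≈ 6.7053e+5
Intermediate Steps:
n(V) = 4 + V*(1 + V) (n(V) = 4 + V*(V + 1) = 4 + V*(1 + V))
P(X) = 2 - X - X² (P(X) = 6 - (4 + X + X²) = 6 + (-4 - X - X²) = 2 - X - X²)
(P(-67) + 3206)*(G(42, -14) + (-1852 - 1*(-1300))) = ((2 - 1*(-67) - 1*(-67)²) + 3206)*(-14/42 + (-1852 - 1*(-1300))) = ((2 + 67 - 1*4489) + 3206)*(-14*1/42 + (-1852 + 1300)) = ((2 + 67 - 4489) + 3206)*(-⅓ - 552) = (-4420 + 3206)*(-1657/3) = -1214*(-1657/3) = 2011598/3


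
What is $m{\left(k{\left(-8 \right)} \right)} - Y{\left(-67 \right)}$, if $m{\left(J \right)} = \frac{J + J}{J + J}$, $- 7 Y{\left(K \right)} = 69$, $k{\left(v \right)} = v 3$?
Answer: $\frac{76}{7} \approx 10.857$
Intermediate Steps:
$k{\left(v \right)} = 3 v$
$Y{\left(K \right)} = - \frac{69}{7}$ ($Y{\left(K \right)} = \left(- \frac{1}{7}\right) 69 = - \frac{69}{7}$)
$m{\left(J \right)} = 1$ ($m{\left(J \right)} = \frac{2 J}{2 J} = 2 J \frac{1}{2 J} = 1$)
$m{\left(k{\left(-8 \right)} \right)} - Y{\left(-67 \right)} = 1 - - \frac{69}{7} = 1 + \frac{69}{7} = \frac{76}{7}$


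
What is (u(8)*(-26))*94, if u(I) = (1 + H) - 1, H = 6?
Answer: -14664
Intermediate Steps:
u(I) = 6 (u(I) = (1 + 6) - 1 = 7 - 1 = 6)
(u(8)*(-26))*94 = (6*(-26))*94 = -156*94 = -14664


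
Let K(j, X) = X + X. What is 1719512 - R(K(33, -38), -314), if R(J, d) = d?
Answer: 1719826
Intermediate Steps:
K(j, X) = 2*X
1719512 - R(K(33, -38), -314) = 1719512 - 1*(-314) = 1719512 + 314 = 1719826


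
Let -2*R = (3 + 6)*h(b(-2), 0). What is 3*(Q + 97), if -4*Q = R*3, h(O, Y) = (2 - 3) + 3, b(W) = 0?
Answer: 1245/4 ≈ 311.25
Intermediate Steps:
h(O, Y) = 2 (h(O, Y) = -1 + 3 = 2)
R = -9 (R = -(3 + 6)*2/2 = -9*2/2 = -1/2*18 = -9)
Q = 27/4 (Q = -(-9)*3/4 = -1/4*(-27) = 27/4 ≈ 6.7500)
3*(Q + 97) = 3*(27/4 + 97) = 3*(415/4) = 1245/4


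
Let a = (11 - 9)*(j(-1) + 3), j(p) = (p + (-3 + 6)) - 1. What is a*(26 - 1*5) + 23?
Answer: 191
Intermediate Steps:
j(p) = 2 + p (j(p) = (p + 3) - 1 = (3 + p) - 1 = 2 + p)
a = 8 (a = (11 - 9)*((2 - 1) + 3) = 2*(1 + 3) = 2*4 = 8)
a*(26 - 1*5) + 23 = 8*(26 - 1*5) + 23 = 8*(26 - 5) + 23 = 8*21 + 23 = 168 + 23 = 191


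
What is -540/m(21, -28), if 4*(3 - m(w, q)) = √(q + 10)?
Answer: -160 - 40*I*√2 ≈ -160.0 - 56.569*I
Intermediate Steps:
m(w, q) = 3 - √(10 + q)/4 (m(w, q) = 3 - √(q + 10)/4 = 3 - √(10 + q)/4)
-540/m(21, -28) = -540/(3 - √(10 - 28)/4) = -540/(3 - 3*I*√2/4)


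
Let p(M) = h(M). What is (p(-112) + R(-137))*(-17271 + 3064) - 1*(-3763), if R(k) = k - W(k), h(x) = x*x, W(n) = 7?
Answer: -176163037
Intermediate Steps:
h(x) = x²
R(k) = -7 + k (R(k) = k - 1*7 = k - 7 = -7 + k)
p(M) = M²
(p(-112) + R(-137))*(-17271 + 3064) - 1*(-3763) = ((-112)² + (-7 - 137))*(-17271 + 3064) - 1*(-3763) = (12544 - 144)*(-14207) + 3763 = 12400*(-14207) + 3763 = -176166800 + 3763 = -176163037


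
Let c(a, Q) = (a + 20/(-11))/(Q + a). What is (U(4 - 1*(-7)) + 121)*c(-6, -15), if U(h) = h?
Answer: 344/7 ≈ 49.143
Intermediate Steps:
c(a, Q) = (-20/11 + a)/(Q + a) (c(a, Q) = (a + 20*(-1/11))/(Q + a) = (a - 20/11)/(Q + a) = (-20/11 + a)/(Q + a))
(U(4 - 1*(-7)) + 121)*c(-6, -15) = ((4 - 1*(-7)) + 121)*((-20/11 - 6)/(-15 - 6)) = ((4 + 7) + 121)*(-86/11/(-21)) = (11 + 121)*(-1/21*(-86/11)) = 132*(86/231) = 344/7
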